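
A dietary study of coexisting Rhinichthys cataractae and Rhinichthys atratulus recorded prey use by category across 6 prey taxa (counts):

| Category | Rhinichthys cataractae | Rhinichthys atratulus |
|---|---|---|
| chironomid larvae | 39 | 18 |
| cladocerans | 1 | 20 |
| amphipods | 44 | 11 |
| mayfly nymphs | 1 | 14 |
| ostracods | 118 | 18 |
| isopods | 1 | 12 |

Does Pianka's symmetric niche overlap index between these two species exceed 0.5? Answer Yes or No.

Proportions for Rhinichthys cataractae (n=204): 39/204=0.1912, 1/204=0.0049, 44/204=0.2157, 1/204=0.0049, 118/204=0.5784, 1/204=0.0049
Proportions for Rhinichthys atratulus (n=93): 18/93=0.1935, 20/93=0.2151, 11/93=0.1183, 14/93=0.1505, 18/93=0.1935, 12/93=0.1290
Σ p₁ᵢp₂ᵢ = 0.036997 + 0.001054 + 0.025517 + 0.000737 + 0.111920 + 0.000632 = 0.176857
Σp_1ᵢ² = 0.1912² + 0.0049² + 0.2157² + 0.0049² + 0.5784² + 0.0049² = 0.036557 + 0.000024 + 0.046526 + 0.000024 + 0.334547 + 0.000024 = 0.417702
Σp_2ᵢ² = 0.1935² + 0.2151² + 0.1183² + 0.1505² + 0.1935² + 0.1290² = 0.037442 + 0.046268 + 0.013995 + 0.022650 + 0.037442 + 0.016641 = 0.174438
O = 0.176857 / √(0.417702 × 0.174438) = 0.176857 / 0.2699317 = 0.6552
O = 0.6552 > 0.5 → Yes.

Yes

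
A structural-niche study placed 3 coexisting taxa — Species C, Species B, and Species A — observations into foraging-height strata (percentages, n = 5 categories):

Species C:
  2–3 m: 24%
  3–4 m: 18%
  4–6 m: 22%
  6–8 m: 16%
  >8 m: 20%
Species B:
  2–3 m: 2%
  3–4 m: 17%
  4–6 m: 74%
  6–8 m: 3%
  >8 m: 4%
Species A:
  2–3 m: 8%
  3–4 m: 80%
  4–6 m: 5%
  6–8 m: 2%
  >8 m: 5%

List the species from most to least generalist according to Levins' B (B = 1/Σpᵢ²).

Species C > Species B > Species A

Convert percentages to proportions (divide by 100).
Σp_Cᵢ² = 0.24² + 0.18² + 0.22² + 0.16² + 0.20² = 0.0576 + 0.0324 + 0.0484 + 0.0256 + 0.0400 = 0.2040
B_C = 1 / 0.2040 = 4.9020
Σp_Bᵢ² = 0.02² + 0.17² + 0.74² + 0.03² + 0.04² = 0.0004 + 0.0289 + 0.5476 + 0.0009 + 0.0016 = 0.5794
B_B = 1 / 0.5794 = 1.7259
Σp_Aᵢ² = 0.08² + 0.80² + 0.05² + 0.02² + 0.05² = 0.0064 + 0.6400 + 0.0025 + 0.0004 + 0.0025 = 0.6518
B_A = 1 / 0.6518 = 1.5342
Ranking by B (broadest → narrowest): Species C (4.90) > Species B (1.73) > Species A (1.53)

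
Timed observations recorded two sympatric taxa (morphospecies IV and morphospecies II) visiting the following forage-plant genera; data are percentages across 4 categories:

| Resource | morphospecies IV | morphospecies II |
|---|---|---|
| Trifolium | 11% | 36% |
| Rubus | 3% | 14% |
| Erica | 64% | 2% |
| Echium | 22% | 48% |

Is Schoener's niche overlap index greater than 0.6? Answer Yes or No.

No

Convert percentages to proportions (divide by 100).
Σ|p₁ᵢ − p₂ᵢ| = 0.25 + 0.11 + 0.62 + 0.26 = 1.24
D = 1 − ½ × 1.24 = 1 − 0.620 = 0.3800
D = 0.3800 < 0.6 → No.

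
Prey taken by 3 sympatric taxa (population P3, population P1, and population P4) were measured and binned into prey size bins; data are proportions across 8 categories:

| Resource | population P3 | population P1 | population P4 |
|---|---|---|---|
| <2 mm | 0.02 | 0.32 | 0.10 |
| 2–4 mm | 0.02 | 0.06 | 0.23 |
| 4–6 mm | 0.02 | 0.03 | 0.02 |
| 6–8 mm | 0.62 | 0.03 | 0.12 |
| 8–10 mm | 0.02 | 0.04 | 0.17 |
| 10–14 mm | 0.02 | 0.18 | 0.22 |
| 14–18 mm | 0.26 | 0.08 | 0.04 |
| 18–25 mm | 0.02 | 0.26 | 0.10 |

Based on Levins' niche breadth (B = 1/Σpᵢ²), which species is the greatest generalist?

Σp_P3ᵢ² = 0.02² + 0.02² + 0.02² + 0.62² + 0.02² + 0.02² + 0.26² + 0.02² = 0.0004 + 0.0004 + 0.0004 + 0.3844 + 0.0004 + 0.0004 + 0.0676 + 0.0004 = 0.4544
B_P3 = 1 / 0.4544 = 2.2007
Σp_P1ᵢ² = 0.32² + 0.06² + 0.03² + 0.03² + 0.04² + 0.18² + 0.08² + 0.26² = 0.1024 + 0.0036 + 0.0009 + 0.0009 + 0.0016 + 0.0324 + 0.0064 + 0.0676 = 0.2158
B_P1 = 1 / 0.2158 = 4.6339
Σp_P4ᵢ² = 0.10² + 0.23² + 0.02² + 0.12² + 0.17² + 0.22² + 0.04² + 0.10² = 0.0100 + 0.0529 + 0.0004 + 0.0144 + 0.0289 + 0.0484 + 0.0016 + 0.0100 = 0.1666
B_P4 = 1 / 0.1666 = 6.0024
Highest B → broadest niche (most generalist): population P4 (B = 6.00).

population P4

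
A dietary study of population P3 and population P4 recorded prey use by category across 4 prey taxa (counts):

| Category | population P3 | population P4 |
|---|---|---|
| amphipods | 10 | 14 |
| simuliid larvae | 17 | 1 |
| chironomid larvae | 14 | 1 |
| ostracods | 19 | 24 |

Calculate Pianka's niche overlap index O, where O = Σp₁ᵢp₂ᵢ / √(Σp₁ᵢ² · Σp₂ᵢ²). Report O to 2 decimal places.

Proportions for population P3 (n=60): 10/60=0.1667, 17/60=0.2833, 14/60=0.2333, 19/60=0.3167
Proportions for population P4 (n=40): 14/40=0.3500, 1/40=0.0250, 1/40=0.0250, 24/40=0.6000
Σ p₁ᵢp₂ᵢ = 0.058345 + 0.007083 + 0.005833 + 0.190020 = 0.261281
Σp_1ᵢ² = 0.1667² + 0.2833² + 0.2333² + 0.3167² = 0.027789 + 0.080259 + 0.054429 + 0.100299 = 0.262776
Σp_2ᵢ² = 0.3500² + 0.0250² + 0.0250² + 0.6000² = 0.122500 + 0.000625 + 0.000625 + 0.360000 = 0.483750
O = 0.261281 / √(0.262776 × 0.483750) = 0.261281 / 0.3565360 = 0.7328

0.73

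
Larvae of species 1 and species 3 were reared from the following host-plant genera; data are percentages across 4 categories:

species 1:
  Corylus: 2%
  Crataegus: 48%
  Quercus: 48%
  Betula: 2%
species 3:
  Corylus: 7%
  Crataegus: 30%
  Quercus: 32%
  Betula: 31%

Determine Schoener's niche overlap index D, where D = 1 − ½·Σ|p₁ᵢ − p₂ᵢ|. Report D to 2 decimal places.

0.66

Convert percentages to proportions (divide by 100).
Σ|p₁ᵢ − p₂ᵢ| = 0.05 + 0.18 + 0.16 + 0.29 = 0.68
D = 1 − ½ × 0.68 = 1 − 0.340 = 0.6600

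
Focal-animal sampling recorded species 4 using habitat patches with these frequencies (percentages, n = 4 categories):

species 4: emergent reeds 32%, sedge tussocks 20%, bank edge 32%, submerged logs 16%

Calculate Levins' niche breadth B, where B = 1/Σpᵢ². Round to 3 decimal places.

3.698

Convert percentages to proportions (divide by 100).
Σpᵢ² = 0.32² + 0.20² + 0.32² + 0.16² = 0.1024 + 0.0400 + 0.1024 + 0.0256 = 0.2704
B = 1 / 0.2704 = 3.69822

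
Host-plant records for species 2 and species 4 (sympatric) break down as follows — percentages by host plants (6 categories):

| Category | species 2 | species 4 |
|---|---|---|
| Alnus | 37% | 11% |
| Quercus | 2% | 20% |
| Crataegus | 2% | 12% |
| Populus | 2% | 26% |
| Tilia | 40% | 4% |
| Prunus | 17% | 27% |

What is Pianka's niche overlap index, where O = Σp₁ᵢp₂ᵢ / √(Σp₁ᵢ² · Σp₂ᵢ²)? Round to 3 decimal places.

0.437

Convert percentages to proportions (divide by 100).
Σ p₁ᵢp₂ᵢ = 0.0407 + 0.0040 + 0.0024 + 0.0052 + 0.0160 + 0.0459 = 0.1142
Σp_1ᵢ² = 0.37² + 0.02² + 0.02² + 0.02² + 0.40² + 0.17² = 0.1369 + 0.0004 + 0.0004 + 0.0004 + 0.1600 + 0.0289 = 0.3270
Σp_2ᵢ² = 0.11² + 0.20² + 0.12² + 0.26² + 0.04² + 0.27² = 0.0121 + 0.0400 + 0.0144 + 0.0676 + 0.0016 + 0.0729 = 0.2086
O = 0.1142 / √(0.3270 × 0.2086) = 0.1142 / 0.261175 = 0.43725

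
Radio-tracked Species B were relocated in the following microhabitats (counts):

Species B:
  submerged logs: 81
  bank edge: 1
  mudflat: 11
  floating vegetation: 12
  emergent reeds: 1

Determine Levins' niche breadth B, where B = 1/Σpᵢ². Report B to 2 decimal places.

1.65

Proportions for Species B (n=106): 81/106=0.7642, 1/106=0.0094, 11/106=0.1038, 12/106=0.1132, 1/106=0.0094
Σpᵢ² = 0.7642² + 0.0094² + 0.1038² + 0.1132² + 0.0094² = 0.584002 + 0.000088 + 0.010774 + 0.012814 + 0.000088 = 0.607766
B = 1 / 0.607766 = 1.6454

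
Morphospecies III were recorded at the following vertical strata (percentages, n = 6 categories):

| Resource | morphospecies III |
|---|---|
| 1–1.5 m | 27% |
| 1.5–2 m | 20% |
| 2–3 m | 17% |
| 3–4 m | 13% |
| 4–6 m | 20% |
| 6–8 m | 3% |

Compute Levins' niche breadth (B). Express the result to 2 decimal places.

Convert percentages to proportions (divide by 100).
Σpᵢ² = 0.27² + 0.20² + 0.17² + 0.13² + 0.20² + 0.03² = 0.0729 + 0.0400 + 0.0289 + 0.0169 + 0.0400 + 0.0009 = 0.1996
B = 1 / 0.1996 = 5.0100

5.01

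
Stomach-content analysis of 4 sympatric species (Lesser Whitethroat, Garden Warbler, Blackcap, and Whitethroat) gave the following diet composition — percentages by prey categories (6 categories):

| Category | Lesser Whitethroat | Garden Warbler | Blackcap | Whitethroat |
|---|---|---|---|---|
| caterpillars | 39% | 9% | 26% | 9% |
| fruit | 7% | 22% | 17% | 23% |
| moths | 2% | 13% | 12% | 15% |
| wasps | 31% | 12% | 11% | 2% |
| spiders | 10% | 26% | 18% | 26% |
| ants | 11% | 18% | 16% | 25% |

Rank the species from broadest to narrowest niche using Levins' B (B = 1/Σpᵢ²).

Convert percentages to proportions (divide by 100).
Σp_Lessᵢ² = 0.39² + 0.07² + 0.02² + 0.31² + 0.10² + 0.11² = 0.1521 + 0.0049 + 0.0004 + 0.0961 + 0.0100 + 0.0121 = 0.2756
B_Less = 1 / 0.2756 = 3.6284
Σp_Gardᵢ² = 0.09² + 0.22² + 0.13² + 0.12² + 0.26² + 0.18² = 0.0081 + 0.0484 + 0.0169 + 0.0144 + 0.0676 + 0.0324 = 0.1878
B_Gard = 1 / 0.1878 = 5.3248
Σp_Blacᵢ² = 0.26² + 0.17² + 0.12² + 0.11² + 0.18² + 0.16² = 0.0676 + 0.0289 + 0.0144 + 0.0121 + 0.0324 + 0.0256 = 0.1810
B_Blac = 1 / 0.1810 = 5.5249
Σp_Whitᵢ² = 0.09² + 0.23² + 0.15² + 0.02² + 0.26² + 0.25² = 0.0081 + 0.0529 + 0.0225 + 0.0004 + 0.0676 + 0.0625 = 0.2140
B_Whit = 1 / 0.2140 = 4.6729
Ranking by B (broadest → narrowest): Blackcap (5.52) > Garden Warbler (5.32) > Whitethroat (4.67) > Lesser Whitethroat (3.63)

Blackcap > Garden Warbler > Whitethroat > Lesser Whitethroat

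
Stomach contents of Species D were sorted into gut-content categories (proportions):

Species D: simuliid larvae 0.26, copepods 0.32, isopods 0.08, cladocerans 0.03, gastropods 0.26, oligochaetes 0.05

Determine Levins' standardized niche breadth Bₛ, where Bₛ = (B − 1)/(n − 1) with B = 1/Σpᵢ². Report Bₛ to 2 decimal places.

0.61

Σpᵢ² = 0.26² + 0.32² + 0.08² + 0.03² + 0.26² + 0.05² = 0.0676 + 0.1024 + 0.0064 + 0.0009 + 0.0676 + 0.0025 = 0.2474
B = 1 / 0.2474 = 4.0420
Bₛ = (B − 1)/(n − 1) = (4.0420 − 1)/(6 − 1) = 3.0420/5 = 0.6084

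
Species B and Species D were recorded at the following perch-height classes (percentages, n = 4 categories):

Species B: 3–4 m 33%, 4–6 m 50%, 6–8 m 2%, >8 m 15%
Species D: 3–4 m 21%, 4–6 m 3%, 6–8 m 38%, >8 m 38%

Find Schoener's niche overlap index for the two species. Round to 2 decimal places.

Convert percentages to proportions (divide by 100).
Σ|p₁ᵢ − p₂ᵢ| = 0.12 + 0.47 + 0.36 + 0.23 = 1.18
D = 1 − ½ × 1.18 = 1 − 0.590 = 0.4100

0.41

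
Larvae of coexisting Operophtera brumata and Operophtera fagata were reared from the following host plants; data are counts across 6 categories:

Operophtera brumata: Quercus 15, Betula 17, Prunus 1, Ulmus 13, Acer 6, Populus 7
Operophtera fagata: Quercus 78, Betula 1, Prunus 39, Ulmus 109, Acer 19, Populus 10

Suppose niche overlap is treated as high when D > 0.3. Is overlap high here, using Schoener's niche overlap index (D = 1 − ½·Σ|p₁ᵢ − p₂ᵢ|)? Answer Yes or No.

Yes

Proportions for Operophtera brumata (n=59): 15/59=0.2542, 17/59=0.2881, 1/59=0.0169, 13/59=0.2203, 6/59=0.1017, 7/59=0.1186
Proportions for Operophtera fagata (n=256): 78/256=0.3047, 1/256=0.0039, 39/256=0.1523, 109/256=0.4258, 19/256=0.0742, 10/256=0.0391
Σ|p₁ᵢ − p₂ᵢ| = 0.0505 + 0.2842 + 0.1354 + 0.2055 + 0.0275 + 0.0795 = 0.7826
D = 1 − ½ × 0.7826 = 1 − 0.39130 = 0.60870
D = 0.60870 > 0.3 → Yes.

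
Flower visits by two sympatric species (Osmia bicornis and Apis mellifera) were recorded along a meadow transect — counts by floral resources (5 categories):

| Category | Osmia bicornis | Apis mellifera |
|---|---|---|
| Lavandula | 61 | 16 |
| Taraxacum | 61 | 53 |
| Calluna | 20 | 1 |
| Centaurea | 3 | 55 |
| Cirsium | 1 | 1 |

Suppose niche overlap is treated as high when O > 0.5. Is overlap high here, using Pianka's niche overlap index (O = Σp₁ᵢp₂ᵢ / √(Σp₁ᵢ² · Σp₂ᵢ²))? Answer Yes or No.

Yes

Proportions for Osmia bicornis (n=146): 61/146=0.4178, 61/146=0.4178, 20/146=0.1370, 3/146=0.0205, 1/146=0.0068
Proportions for Apis mellifera (n=126): 16/126=0.1270, 53/126=0.4206, 1/126=0.0079, 55/126=0.4365, 1/126=0.0079
Σ p₁ᵢp₂ᵢ = 0.053061 + 0.175727 + 0.001082 + 0.008948 + 0.000054 = 0.238872
Σp_1ᵢ² = 0.4178² + 0.4178² + 0.1370² + 0.0205² + 0.0068² = 0.174557 + 0.174557 + 0.018769 + 0.000420 + 0.000046 = 0.368349
Σp_2ᵢ² = 0.1270² + 0.4206² + 0.0079² + 0.4365² + 0.0079² = 0.016129 + 0.176904 + 0.000062 + 0.190532 + 0.000062 = 0.383689
O = 0.238872 / √(0.368349 × 0.383689) = 0.238872 / 0.3759408 = 0.6354
O = 0.6354 > 0.5 → Yes.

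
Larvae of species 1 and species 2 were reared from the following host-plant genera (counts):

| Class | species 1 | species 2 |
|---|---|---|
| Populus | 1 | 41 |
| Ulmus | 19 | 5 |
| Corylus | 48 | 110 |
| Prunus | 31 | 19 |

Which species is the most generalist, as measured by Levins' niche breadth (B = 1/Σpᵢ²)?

Proportions for species 1 (n=99): 1/99=0.0101, 19/99=0.1919, 48/99=0.4848, 31/99=0.3131
Proportions for species 2 (n=175): 41/175=0.2343, 5/175=0.0286, 110/175=0.6286, 19/175=0.1086
Σp_1ᵢ² = 0.0101² + 0.1919² + 0.4848² + 0.3131² = 0.000102 + 0.036826 + 0.235031 + 0.098032 = 0.369991
B_1 = 1 / 0.369991 = 2.7028
Σp_2ᵢ² = 0.2343² + 0.0286² + 0.6286² + 0.1086² = 0.054896 + 0.000818 + 0.395138 + 0.011794 = 0.462646
B_2 = 1 / 0.462646 = 2.1615
Highest B → broadest niche (most generalist): species 1 (B = 2.70).

species 1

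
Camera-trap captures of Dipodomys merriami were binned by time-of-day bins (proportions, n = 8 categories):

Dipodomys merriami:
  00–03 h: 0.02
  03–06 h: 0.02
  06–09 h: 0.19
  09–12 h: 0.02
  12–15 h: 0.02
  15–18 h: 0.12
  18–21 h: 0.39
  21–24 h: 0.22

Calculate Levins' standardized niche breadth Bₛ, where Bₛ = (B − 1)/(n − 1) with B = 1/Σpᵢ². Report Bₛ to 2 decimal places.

Σpᵢ² = 0.02² + 0.02² + 0.19² + 0.02² + 0.02² + 0.12² + 0.39² + 0.22² = 0.0004 + 0.0004 + 0.0361 + 0.0004 + 0.0004 + 0.0144 + 0.1521 + 0.0484 = 0.2526
B = 1 / 0.2526 = 3.9588
Bₛ = (B − 1)/(n − 1) = (3.9588 − 1)/(8 − 1) = 2.9588/7 = 0.4227

0.42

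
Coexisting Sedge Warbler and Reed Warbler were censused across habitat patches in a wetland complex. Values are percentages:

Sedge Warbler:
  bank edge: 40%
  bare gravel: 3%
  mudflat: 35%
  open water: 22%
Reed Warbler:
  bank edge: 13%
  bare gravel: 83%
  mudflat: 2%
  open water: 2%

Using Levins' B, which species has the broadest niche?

Sedge Warbler

Convert percentages to proportions (divide by 100).
Σp_Sedgᵢ² = 0.40² + 0.03² + 0.35² + 0.22² = 0.1600 + 0.0009 + 0.1225 + 0.0484 = 0.3318
B_Sedg = 1 / 0.3318 = 3.0139
Σp_Reedᵢ² = 0.13² + 0.83² + 0.02² + 0.02² = 0.0169 + 0.6889 + 0.0004 + 0.0004 = 0.7066
B_Reed = 1 / 0.7066 = 1.4152
Highest B → broadest niche (most generalist): Sedge Warbler (B = 3.01).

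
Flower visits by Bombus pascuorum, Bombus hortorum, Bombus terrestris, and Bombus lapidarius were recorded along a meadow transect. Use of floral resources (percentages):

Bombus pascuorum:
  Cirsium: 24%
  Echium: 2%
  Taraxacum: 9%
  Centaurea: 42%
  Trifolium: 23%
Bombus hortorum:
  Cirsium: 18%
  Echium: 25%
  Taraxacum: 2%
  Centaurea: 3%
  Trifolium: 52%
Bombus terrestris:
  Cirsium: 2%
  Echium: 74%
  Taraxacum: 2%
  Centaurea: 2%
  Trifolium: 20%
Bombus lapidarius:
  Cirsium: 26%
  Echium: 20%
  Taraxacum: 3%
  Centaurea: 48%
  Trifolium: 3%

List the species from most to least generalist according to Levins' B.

Bombus pascuorum > Bombus lapidarius > Bombus hortorum > Bombus terrestris

Convert percentages to proportions (divide by 100).
Σp_pascᵢ² = 0.24² + 0.02² + 0.09² + 0.42² + 0.23² = 0.0576 + 0.0004 + 0.0081 + 0.1764 + 0.0529 = 0.2954
B_pasc = 1 / 0.2954 = 3.3852
Σp_hortᵢ² = 0.18² + 0.25² + 0.02² + 0.03² + 0.52² = 0.0324 + 0.0625 + 0.0004 + 0.0009 + 0.2704 = 0.3666
B_hort = 1 / 0.3666 = 2.7278
Σp_terrᵢ² = 0.02² + 0.74² + 0.02² + 0.02² + 0.20² = 0.0004 + 0.5476 + 0.0004 + 0.0004 + 0.0400 = 0.5888
B_terr = 1 / 0.5888 = 1.6984
Σp_lapiᵢ² = 0.26² + 0.20² + 0.03² + 0.48² + 0.03² = 0.0676 + 0.0400 + 0.0009 + 0.2304 + 0.0009 = 0.3398
B_lapi = 1 / 0.3398 = 2.9429
Ranking by B (broadest → narrowest): Bombus pascuorum (3.39) > Bombus lapidarius (2.94) > Bombus hortorum (2.73) > Bombus terrestris (1.70)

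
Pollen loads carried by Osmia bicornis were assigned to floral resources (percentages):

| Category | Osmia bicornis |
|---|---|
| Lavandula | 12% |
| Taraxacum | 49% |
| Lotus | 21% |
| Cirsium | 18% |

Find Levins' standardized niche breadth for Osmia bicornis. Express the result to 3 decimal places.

Convert percentages to proportions (divide by 100).
Σpᵢ² = 0.12² + 0.49² + 0.21² + 0.18² = 0.0144 + 0.2401 + 0.0441 + 0.0324 = 0.3310
B = 1 / 0.3310 = 3.02115
Bₛ = (B − 1)/(n − 1) = (3.02115 − 1)/(4 − 1) = 2.02115/3 = 0.67372

0.674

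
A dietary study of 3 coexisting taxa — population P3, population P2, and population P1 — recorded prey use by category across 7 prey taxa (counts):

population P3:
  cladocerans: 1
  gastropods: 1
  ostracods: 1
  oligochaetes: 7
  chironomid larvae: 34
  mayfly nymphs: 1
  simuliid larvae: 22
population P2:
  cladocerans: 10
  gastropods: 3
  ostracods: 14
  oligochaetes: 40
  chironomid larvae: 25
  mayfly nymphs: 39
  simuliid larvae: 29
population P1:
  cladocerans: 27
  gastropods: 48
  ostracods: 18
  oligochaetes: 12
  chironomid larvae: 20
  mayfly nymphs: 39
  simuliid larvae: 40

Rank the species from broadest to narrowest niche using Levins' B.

population P1 > population P2 > population P3

Proportions for population P3 (n=67): 1/67=0.0149, 1/67=0.0149, 1/67=0.0149, 7/67=0.1045, 34/67=0.5075, 1/67=0.0149, 22/67=0.3284
Proportions for population P2 (n=160): 10/160=0.0625, 3/160=0.0188, 14/160=0.0875, 40/160=0.2500, 25/160=0.1563, 39/160=0.2438, 29/160=0.1813
Proportions for population P1 (n=204): 27/204=0.1324, 48/204=0.2353, 18/204=0.0882, 12/204=0.0588, 20/204=0.0980, 39/204=0.1912, 40/204=0.1961
Σp_P3ᵢ² = 0.0149² + 0.0149² + 0.0149² + 0.1045² + 0.5075² + 0.0149² + 0.3284² = 0.000222 + 0.000222 + 0.000222 + 0.010920 + 0.257556 + 0.000222 + 0.107847 = 0.377211
B_P3 = 1 / 0.377211 = 2.6510
Σp_P2ᵢ² = 0.0625² + 0.0188² + 0.0875² + 0.2500² + 0.1563² + 0.2438² + 0.1813² = 0.003906 + 0.000353 + 0.007656 + 0.062500 + 0.024430 + 0.059438 + 0.032870 = 0.191153
B_P2 = 1 / 0.191153 = 5.2314
Σp_P1ᵢ² = 0.1324² + 0.2353² + 0.0882² + 0.0588² + 0.0980² + 0.1912² + 0.1961² = 0.017530 + 0.055366 + 0.007779 + 0.003457 + 0.009604 + 0.036557 + 0.038455 = 0.168748
B_P1 = 1 / 0.168748 = 5.9260
Ranking by B (broadest → narrowest): population P1 (5.93) > population P2 (5.23) > population P3 (2.65)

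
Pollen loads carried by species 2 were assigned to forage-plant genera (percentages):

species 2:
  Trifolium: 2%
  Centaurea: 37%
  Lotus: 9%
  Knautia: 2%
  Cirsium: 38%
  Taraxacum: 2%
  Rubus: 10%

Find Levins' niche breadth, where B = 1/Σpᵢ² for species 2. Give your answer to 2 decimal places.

Convert percentages to proportions (divide by 100).
Σpᵢ² = 0.02² + 0.37² + 0.09² + 0.02² + 0.38² + 0.02² + 0.10² = 0.0004 + 0.1369 + 0.0081 + 0.0004 + 0.1444 + 0.0004 + 0.0100 = 0.3006
B = 1 / 0.3006 = 3.3267

3.33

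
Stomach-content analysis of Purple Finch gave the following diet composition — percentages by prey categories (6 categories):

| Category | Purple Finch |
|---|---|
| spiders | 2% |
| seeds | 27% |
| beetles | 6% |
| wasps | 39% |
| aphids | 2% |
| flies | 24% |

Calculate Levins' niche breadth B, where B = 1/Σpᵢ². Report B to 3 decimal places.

Convert percentages to proportions (divide by 100).
Σpᵢ² = 0.02² + 0.27² + 0.06² + 0.39² + 0.02² + 0.24² = 0.0004 + 0.0729 + 0.0036 + 0.1521 + 0.0004 + 0.0576 = 0.2870
B = 1 / 0.2870 = 3.48432

3.484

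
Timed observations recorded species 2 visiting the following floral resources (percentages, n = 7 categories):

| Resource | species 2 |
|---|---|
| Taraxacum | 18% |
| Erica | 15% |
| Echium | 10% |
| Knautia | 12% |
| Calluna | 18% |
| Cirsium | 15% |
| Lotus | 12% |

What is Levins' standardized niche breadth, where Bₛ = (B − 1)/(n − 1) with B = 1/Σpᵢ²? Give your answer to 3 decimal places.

Convert percentages to proportions (divide by 100).
Σpᵢ² = 0.18² + 0.15² + 0.10² + 0.12² + 0.18² + 0.15² + 0.12² = 0.0324 + 0.0225 + 0.0100 + 0.0144 + 0.0324 + 0.0225 + 0.0144 = 0.1486
B = 1 / 0.1486 = 6.72948
Bₛ = (B − 1)/(n − 1) = (6.72948 − 1)/(7 − 1) = 5.72948/6 = 0.95491

0.955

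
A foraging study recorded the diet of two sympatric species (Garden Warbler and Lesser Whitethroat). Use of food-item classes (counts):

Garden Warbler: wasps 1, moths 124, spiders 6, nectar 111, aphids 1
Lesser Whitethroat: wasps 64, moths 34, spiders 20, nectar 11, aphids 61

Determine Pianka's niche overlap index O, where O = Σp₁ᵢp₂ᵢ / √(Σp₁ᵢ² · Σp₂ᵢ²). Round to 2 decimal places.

0.35

Proportions for Garden Warbler (n=243): 1/243=0.0041, 124/243=0.5103, 6/243=0.0247, 111/243=0.4568, 1/243=0.0041
Proportions for Lesser Whitethroat (n=190): 64/190=0.3368, 34/190=0.1789, 20/190=0.1053, 11/190=0.0579, 61/190=0.3211
Σ p₁ᵢp₂ᵢ = 0.001381 + 0.091293 + 0.002601 + 0.026449 + 0.001317 = 0.123041
Σp_1ᵢ² = 0.0041² + 0.5103² + 0.0247² + 0.4568² + 0.0041² = 0.000017 + 0.260406 + 0.000610 + 0.208666 + 0.000017 = 0.469716
Σp_2ᵢ² = 0.3368² + 0.1789² + 0.1053² + 0.0579² + 0.3211² = 0.113434 + 0.032005 + 0.011088 + 0.003352 + 0.103105 = 0.262984
O = 0.123041 / √(0.469716 × 0.262984) = 0.123041 / 0.3514652 = 0.3501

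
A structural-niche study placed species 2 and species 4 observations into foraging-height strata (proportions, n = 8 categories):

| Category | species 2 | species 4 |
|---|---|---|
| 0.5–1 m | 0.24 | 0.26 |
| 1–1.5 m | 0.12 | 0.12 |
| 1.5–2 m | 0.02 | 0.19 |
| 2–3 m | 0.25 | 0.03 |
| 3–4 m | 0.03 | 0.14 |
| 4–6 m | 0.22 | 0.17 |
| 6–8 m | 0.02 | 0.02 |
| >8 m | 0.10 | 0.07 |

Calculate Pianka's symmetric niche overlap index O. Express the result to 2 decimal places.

Σ p₁ᵢp₂ᵢ = 0.0624 + 0.0144 + 0.0038 + 0.0075 + 0.0042 + 0.0374 + 0.0004 + 0.0070 = 0.1371
Σp_1ᵢ² = 0.24² + 0.12² + 0.02² + 0.25² + 0.03² + 0.22² + 0.02² + 0.10² = 0.0576 + 0.0144 + 0.0004 + 0.0625 + 0.0009 + 0.0484 + 0.0004 + 0.0100 = 0.1946
Σp_2ᵢ² = 0.26² + 0.12² + 0.19² + 0.03² + 0.14² + 0.17² + 0.02² + 0.07² = 0.0676 + 0.0144 + 0.0361 + 0.0009 + 0.0196 + 0.0289 + 0.0004 + 0.0049 = 0.1728
O = 0.1371 / √(0.1946 × 0.1728) = 0.1371 / 0.18338 = 0.7476

0.75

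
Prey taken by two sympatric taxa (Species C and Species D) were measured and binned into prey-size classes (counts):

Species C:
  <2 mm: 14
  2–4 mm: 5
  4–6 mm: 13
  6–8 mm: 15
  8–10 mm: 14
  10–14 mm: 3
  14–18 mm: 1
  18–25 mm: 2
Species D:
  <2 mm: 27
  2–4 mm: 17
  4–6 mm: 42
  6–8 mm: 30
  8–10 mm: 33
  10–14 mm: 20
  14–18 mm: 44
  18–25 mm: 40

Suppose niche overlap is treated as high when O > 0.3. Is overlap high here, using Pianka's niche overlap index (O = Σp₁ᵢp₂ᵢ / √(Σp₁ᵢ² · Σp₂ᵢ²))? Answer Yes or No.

Proportions for Species C (n=67): 14/67=0.2090, 5/67=0.0746, 13/67=0.1940, 15/67=0.2239, 14/67=0.2090, 3/67=0.0448, 1/67=0.0149, 2/67=0.0299
Proportions for Species D (n=253): 27/253=0.1067, 17/253=0.0672, 42/253=0.1660, 30/253=0.1186, 33/253=0.1304, 20/253=0.0791, 44/253=0.1739, 40/253=0.1581
Σ p₁ᵢp₂ᵢ = 0.022300 + 0.005013 + 0.032204 + 0.026555 + 0.027254 + 0.003544 + 0.002591 + 0.004727 = 0.124188
Σp_1ᵢ² = 0.2090² + 0.0746² + 0.1940² + 0.2239² + 0.2090² + 0.0448² + 0.0149² + 0.0299² = 0.043681 + 0.005565 + 0.037636 + 0.050131 + 0.043681 + 0.002007 + 0.000222 + 0.000894 = 0.183817
Σp_2ᵢ² = 0.1067² + 0.0672² + 0.1660² + 0.1186² + 0.1304² + 0.0791² + 0.1739² + 0.1581² = 0.011385 + 0.004516 + 0.027556 + 0.014066 + 0.017004 + 0.006257 + 0.030241 + 0.024996 = 0.136021
O = 0.124188 / √(0.183817 × 0.136021) = 0.124188 / 0.1581233 = 0.7854
O = 0.7854 > 0.3 → Yes.

Yes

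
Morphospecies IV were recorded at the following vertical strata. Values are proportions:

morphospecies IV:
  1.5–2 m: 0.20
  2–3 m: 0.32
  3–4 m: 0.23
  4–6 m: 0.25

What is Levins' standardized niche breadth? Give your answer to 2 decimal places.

Σpᵢ² = 0.20² + 0.32² + 0.23² + 0.25² = 0.0400 + 0.1024 + 0.0529 + 0.0625 = 0.2578
B = 1 / 0.2578 = 3.8790
Bₛ = (B − 1)/(n − 1) = (3.8790 − 1)/(4 − 1) = 2.8790/3 = 0.9597

0.96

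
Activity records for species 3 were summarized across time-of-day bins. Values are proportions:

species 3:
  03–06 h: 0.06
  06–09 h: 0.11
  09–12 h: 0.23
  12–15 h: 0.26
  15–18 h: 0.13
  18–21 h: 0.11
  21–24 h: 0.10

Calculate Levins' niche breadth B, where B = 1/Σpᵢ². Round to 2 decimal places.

Σpᵢ² = 0.06² + 0.11² + 0.23² + 0.26² + 0.13² + 0.11² + 0.10² = 0.0036 + 0.0121 + 0.0529 + 0.0676 + 0.0169 + 0.0121 + 0.0100 = 0.1752
B = 1 / 0.1752 = 5.7078

5.71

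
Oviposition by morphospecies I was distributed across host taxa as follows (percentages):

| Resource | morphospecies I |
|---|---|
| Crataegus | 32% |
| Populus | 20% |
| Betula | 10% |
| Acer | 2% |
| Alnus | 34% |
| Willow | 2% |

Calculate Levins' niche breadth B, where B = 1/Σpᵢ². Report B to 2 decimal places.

Convert percentages to proportions (divide by 100).
Σpᵢ² = 0.32² + 0.20² + 0.10² + 0.02² + 0.34² + 0.02² = 0.1024 + 0.0400 + 0.0100 + 0.0004 + 0.1156 + 0.0004 = 0.2688
B = 1 / 0.2688 = 3.7202

3.72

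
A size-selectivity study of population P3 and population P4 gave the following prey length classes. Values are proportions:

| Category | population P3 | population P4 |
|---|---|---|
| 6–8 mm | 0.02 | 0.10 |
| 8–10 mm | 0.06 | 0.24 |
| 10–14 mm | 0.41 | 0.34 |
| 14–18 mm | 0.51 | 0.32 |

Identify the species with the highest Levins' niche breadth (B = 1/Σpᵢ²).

population P4

Σp_P3ᵢ² = 0.02² + 0.06² + 0.41² + 0.51² = 0.0004 + 0.0036 + 0.1681 + 0.2601 = 0.4322
B_P3 = 1 / 0.4322 = 2.3137
Σp_P4ᵢ² = 0.10² + 0.24² + 0.34² + 0.32² = 0.0100 + 0.0576 + 0.1156 + 0.1024 = 0.2856
B_P4 = 1 / 0.2856 = 3.5014
Highest B → broadest niche (most generalist): population P4 (B = 3.50).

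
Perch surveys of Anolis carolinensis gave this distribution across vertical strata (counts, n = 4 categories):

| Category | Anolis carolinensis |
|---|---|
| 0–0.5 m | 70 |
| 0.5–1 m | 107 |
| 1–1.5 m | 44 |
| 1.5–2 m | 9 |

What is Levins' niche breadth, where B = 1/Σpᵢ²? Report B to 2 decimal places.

2.88

Proportions for Anolis carolinensis (n=230): 70/230=0.3043, 107/230=0.4652, 44/230=0.1913, 9/230=0.0391
Σpᵢ² = 0.3043² + 0.4652² + 0.1913² + 0.0391² = 0.092598 + 0.216411 + 0.036596 + 0.001529 = 0.347134
B = 1 / 0.347134 = 2.8807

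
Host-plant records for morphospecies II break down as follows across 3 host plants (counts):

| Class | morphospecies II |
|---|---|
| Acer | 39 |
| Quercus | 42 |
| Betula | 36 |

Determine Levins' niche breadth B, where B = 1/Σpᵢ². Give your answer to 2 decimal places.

2.99

Proportions for morphospecies II (n=117): 39/117=0.3333, 42/117=0.3590, 36/117=0.3077
Σpᵢ² = 0.3333² + 0.3590² + 0.3077² = 0.111089 + 0.128881 + 0.094679 = 0.334649
B = 1 / 0.334649 = 2.9882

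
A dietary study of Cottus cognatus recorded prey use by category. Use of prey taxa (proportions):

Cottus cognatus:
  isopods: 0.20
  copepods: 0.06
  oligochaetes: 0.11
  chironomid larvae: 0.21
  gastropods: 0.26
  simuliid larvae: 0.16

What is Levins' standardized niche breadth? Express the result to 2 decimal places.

Σpᵢ² = 0.20² + 0.06² + 0.11² + 0.21² + 0.26² + 0.16² = 0.0400 + 0.0036 + 0.0121 + 0.0441 + 0.0676 + 0.0256 = 0.1930
B = 1 / 0.1930 = 5.1813
Bₛ = (B − 1)/(n − 1) = (5.1813 − 1)/(6 − 1) = 4.1813/5 = 0.8363

0.84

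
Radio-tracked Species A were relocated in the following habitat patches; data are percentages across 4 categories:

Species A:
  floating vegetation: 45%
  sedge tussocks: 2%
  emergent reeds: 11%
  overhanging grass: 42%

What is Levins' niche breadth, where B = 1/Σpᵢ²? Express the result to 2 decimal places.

Convert percentages to proportions (divide by 100).
Σpᵢ² = 0.45² + 0.02² + 0.11² + 0.42² = 0.2025 + 0.0004 + 0.0121 + 0.1764 = 0.3914
B = 1 / 0.3914 = 2.5549

2.55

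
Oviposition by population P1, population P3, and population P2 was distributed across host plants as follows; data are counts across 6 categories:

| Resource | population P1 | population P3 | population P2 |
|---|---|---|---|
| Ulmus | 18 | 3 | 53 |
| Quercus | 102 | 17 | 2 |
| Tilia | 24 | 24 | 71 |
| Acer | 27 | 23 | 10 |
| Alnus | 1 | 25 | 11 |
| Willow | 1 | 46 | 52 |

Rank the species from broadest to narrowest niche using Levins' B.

population P3 > population P2 > population P1

Proportions for population P1 (n=173): 18/173=0.1040, 102/173=0.5896, 24/173=0.1387, 27/173=0.1561, 1/173=0.0058, 1/173=0.0058
Proportions for population P3 (n=138): 3/138=0.0217, 17/138=0.1232, 24/138=0.1739, 23/138=0.1667, 25/138=0.1812, 46/138=0.3333
Proportions for population P2 (n=199): 53/199=0.2663, 2/199=0.0101, 71/199=0.3568, 10/199=0.0503, 11/199=0.0553, 52/199=0.2613
Σp_P1ᵢ² = 0.1040² + 0.5896² + 0.1387² + 0.1561² + 0.0058² + 0.0058² = 0.010816 + 0.347628 + 0.019238 + 0.024367 + 0.000034 + 0.000034 = 0.402117
B_P1 = 1 / 0.402117 = 2.4868
Σp_P3ᵢ² = 0.0217² + 0.1232² + 0.1739² + 0.1667² + 0.1812² + 0.3333² = 0.000471 + 0.015178 + 0.030241 + 0.027789 + 0.032833 + 0.111089 = 0.217601
B_P3 = 1 / 0.217601 = 4.5956
Σp_P2ᵢ² = 0.2663² + 0.0101² + 0.3568² + 0.0503² + 0.0553² + 0.2613² = 0.070916 + 0.000102 + 0.127306 + 0.002530 + 0.003058 + 0.068278 = 0.272190
B_P2 = 1 / 0.272190 = 3.6739
Ranking by B (broadest → narrowest): population P3 (4.60) > population P2 (3.67) > population P1 (2.49)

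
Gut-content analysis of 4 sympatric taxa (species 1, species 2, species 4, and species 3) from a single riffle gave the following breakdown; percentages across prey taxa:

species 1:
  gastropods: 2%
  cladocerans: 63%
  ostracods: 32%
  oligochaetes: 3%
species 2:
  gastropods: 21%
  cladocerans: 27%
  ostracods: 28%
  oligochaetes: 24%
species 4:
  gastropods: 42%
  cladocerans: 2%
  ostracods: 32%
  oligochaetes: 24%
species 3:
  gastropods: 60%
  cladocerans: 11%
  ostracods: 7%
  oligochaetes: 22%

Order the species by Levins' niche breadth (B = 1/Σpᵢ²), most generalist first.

species 2 > species 4 > species 3 > species 1

Convert percentages to proportions (divide by 100).
Σp_1ᵢ² = 0.02² + 0.63² + 0.32² + 0.03² = 0.0004 + 0.3969 + 0.1024 + 0.0009 = 0.5006
B_1 = 1 / 0.5006 = 1.9976
Σp_2ᵢ² = 0.21² + 0.27² + 0.28² + 0.24² = 0.0441 + 0.0729 + 0.0784 + 0.0576 = 0.2530
B_2 = 1 / 0.2530 = 3.9526
Σp_4ᵢ² = 0.42² + 0.02² + 0.32² + 0.24² = 0.1764 + 0.0004 + 0.1024 + 0.0576 = 0.3368
B_4 = 1 / 0.3368 = 2.9691
Σp_3ᵢ² = 0.60² + 0.11² + 0.07² + 0.22² = 0.3600 + 0.0121 + 0.0049 + 0.0484 = 0.4254
B_3 = 1 / 0.4254 = 2.3507
Ranking by B (broadest → narrowest): species 2 (3.95) > species 4 (2.97) > species 3 (2.35) > species 1 (2.00)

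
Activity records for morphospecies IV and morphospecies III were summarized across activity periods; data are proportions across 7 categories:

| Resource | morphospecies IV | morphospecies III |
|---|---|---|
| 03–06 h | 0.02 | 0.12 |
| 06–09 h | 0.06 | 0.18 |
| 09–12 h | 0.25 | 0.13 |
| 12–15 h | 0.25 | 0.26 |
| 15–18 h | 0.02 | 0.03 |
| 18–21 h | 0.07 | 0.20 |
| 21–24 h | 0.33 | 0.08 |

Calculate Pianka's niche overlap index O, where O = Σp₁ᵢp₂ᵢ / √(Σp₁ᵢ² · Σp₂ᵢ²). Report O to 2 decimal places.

0.73

Σ p₁ᵢp₂ᵢ = 0.0024 + 0.0108 + 0.0325 + 0.0650 + 0.0006 + 0.0140 + 0.0264 = 0.1517
Σp_1ᵢ² = 0.02² + 0.06² + 0.25² + 0.25² + 0.02² + 0.07² + 0.33² = 0.0004 + 0.0036 + 0.0625 + 0.0625 + 0.0004 + 0.0049 + 0.1089 = 0.2432
Σp_2ᵢ² = 0.12² + 0.18² + 0.13² + 0.26² + 0.03² + 0.20² + 0.08² = 0.0144 + 0.0324 + 0.0169 + 0.0676 + 0.0009 + 0.0400 + 0.0064 = 0.1786
O = 0.1517 / √(0.2432 × 0.1786) = 0.1517 / 0.20841 = 0.7279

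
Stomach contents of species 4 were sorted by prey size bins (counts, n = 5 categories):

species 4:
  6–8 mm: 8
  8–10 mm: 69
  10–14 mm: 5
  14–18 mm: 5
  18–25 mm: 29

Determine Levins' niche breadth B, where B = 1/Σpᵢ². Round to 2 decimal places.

2.35

Proportions for species 4 (n=116): 8/116=0.0690, 69/116=0.5948, 5/116=0.0431, 5/116=0.0431, 29/116=0.2500
Σpᵢ² = 0.0690² + 0.5948² + 0.0431² + 0.0431² + 0.2500² = 0.004761 + 0.353787 + 0.001858 + 0.001858 + 0.062500 = 0.424764
B = 1 / 0.424764 = 2.3542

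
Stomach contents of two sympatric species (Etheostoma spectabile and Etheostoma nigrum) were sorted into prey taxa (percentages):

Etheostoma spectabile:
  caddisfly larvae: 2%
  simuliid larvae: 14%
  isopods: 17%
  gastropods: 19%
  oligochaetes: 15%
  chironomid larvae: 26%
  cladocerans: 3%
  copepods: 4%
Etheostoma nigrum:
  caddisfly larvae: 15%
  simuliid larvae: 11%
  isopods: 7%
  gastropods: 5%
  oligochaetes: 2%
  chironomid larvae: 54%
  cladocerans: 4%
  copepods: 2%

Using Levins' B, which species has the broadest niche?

Convert percentages to proportions (divide by 100).
Σp_specᵢ² = 0.02² + 0.14² + 0.17² + 0.19² + 0.15² + 0.26² + 0.03² + 0.04² = 0.0004 + 0.0196 + 0.0289 + 0.0361 + 0.0225 + 0.0676 + 0.0009 + 0.0016 = 0.1776
B_spec = 1 / 0.1776 = 5.6306
Σp_nigrᵢ² = 0.15² + 0.11² + 0.07² + 0.05² + 0.02² + 0.54² + 0.04² + 0.02² = 0.0225 + 0.0121 + 0.0049 + 0.0025 + 0.0004 + 0.2916 + 0.0016 + 0.0004 = 0.3360
B_nigr = 1 / 0.3360 = 2.9762
Highest B → broadest niche (most generalist): Etheostoma spectabile (B = 5.63).

Etheostoma spectabile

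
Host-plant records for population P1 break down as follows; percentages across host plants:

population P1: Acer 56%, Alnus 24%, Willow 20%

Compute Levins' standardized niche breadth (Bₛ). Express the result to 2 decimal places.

0.72

Convert percentages to proportions (divide by 100).
Σpᵢ² = 0.56² + 0.24² + 0.20² = 0.3136 + 0.0576 + 0.0400 = 0.4112
B = 1 / 0.4112 = 2.4319
Bₛ = (B − 1)/(n − 1) = (2.4319 − 1)/(3 − 1) = 1.4319/2 = 0.7160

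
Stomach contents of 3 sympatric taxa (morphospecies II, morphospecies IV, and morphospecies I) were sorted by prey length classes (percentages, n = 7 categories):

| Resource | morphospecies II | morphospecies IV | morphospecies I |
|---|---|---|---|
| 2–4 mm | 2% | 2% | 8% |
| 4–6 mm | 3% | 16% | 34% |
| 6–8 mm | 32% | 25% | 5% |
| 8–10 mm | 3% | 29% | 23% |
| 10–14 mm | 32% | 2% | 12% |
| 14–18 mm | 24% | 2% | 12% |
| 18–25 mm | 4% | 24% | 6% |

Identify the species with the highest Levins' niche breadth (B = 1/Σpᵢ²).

morphospecies I

Convert percentages to proportions (divide by 100).
Σp_IIᵢ² = 0.02² + 0.03² + 0.32² + 0.03² + 0.32² + 0.24² + 0.04² = 0.0004 + 0.0009 + 0.1024 + 0.0009 + 0.1024 + 0.0576 + 0.0016 = 0.2662
B_II = 1 / 0.2662 = 3.7566
Σp_IVᵢ² = 0.02² + 0.16² + 0.25² + 0.29² + 0.02² + 0.02² + 0.24² = 0.0004 + 0.0256 + 0.0625 + 0.0841 + 0.0004 + 0.0004 + 0.0576 = 0.2310
B_IV = 1 / 0.2310 = 4.3290
Σp_Iᵢ² = 0.08² + 0.34² + 0.05² + 0.23² + 0.12² + 0.12² + 0.06² = 0.0064 + 0.1156 + 0.0025 + 0.0529 + 0.0144 + 0.0144 + 0.0036 = 0.2098
B_I = 1 / 0.2098 = 4.7664
Highest B → broadest niche (most generalist): morphospecies I (B = 4.77).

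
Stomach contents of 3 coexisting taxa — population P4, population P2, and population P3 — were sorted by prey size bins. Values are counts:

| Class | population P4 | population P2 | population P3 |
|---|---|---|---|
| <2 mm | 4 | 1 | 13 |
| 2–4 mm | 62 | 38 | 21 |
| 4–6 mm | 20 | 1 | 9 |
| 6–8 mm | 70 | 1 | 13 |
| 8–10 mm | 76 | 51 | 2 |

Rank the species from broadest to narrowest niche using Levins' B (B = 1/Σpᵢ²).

Proportions for population P4 (n=232): 4/232=0.0172, 62/232=0.2672, 20/232=0.0862, 70/232=0.3017, 76/232=0.3276
Proportions for population P2 (n=92): 1/92=0.0109, 38/92=0.4130, 1/92=0.0109, 1/92=0.0109, 51/92=0.5543
Proportions for population P3 (n=58): 13/58=0.2241, 21/58=0.3621, 9/58=0.1552, 13/58=0.2241, 2/58=0.0345
Σp_P4ᵢ² = 0.0172² + 0.2672² + 0.0862² + 0.3017² + 0.3276² = 0.000296 + 0.071396 + 0.007430 + 0.091023 + 0.107322 = 0.277467
B_P4 = 1 / 0.277467 = 3.6040
Σp_P2ᵢ² = 0.0109² + 0.4130² + 0.0109² + 0.0109² + 0.5543² = 0.000119 + 0.170569 + 0.000119 + 0.000119 + 0.307248 = 0.478174
B_P2 = 1 / 0.478174 = 2.0913
Σp_P3ᵢ² = 0.2241² + 0.3621² + 0.1552² + 0.2241² + 0.0345² = 0.050221 + 0.131116 + 0.024087 + 0.050221 + 0.001190 = 0.256835
B_P3 = 1 / 0.256835 = 3.8936
Ranking by B (broadest → narrowest): population P3 (3.89) > population P4 (3.60) > population P2 (2.09)

population P3 > population P4 > population P2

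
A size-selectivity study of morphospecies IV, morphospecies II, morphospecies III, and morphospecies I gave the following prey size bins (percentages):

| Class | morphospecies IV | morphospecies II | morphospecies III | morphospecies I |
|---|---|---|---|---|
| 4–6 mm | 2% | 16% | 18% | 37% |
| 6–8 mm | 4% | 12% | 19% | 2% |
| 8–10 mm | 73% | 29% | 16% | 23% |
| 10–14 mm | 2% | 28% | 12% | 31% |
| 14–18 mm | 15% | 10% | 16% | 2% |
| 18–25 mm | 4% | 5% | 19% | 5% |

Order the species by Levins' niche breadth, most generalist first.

Convert percentages to proportions (divide by 100).
Σp_IVᵢ² = 0.02² + 0.04² + 0.73² + 0.02² + 0.15² + 0.04² = 0.0004 + 0.0016 + 0.5329 + 0.0004 + 0.0225 + 0.0016 = 0.5594
B_IV = 1 / 0.5594 = 1.7876
Σp_IIᵢ² = 0.16² + 0.12² + 0.29² + 0.28² + 0.10² + 0.05² = 0.0256 + 0.0144 + 0.0841 + 0.0784 + 0.0100 + 0.0025 = 0.2150
B_II = 1 / 0.2150 = 4.6512
Σp_IIIᵢ² = 0.18² + 0.19² + 0.16² + 0.12² + 0.16² + 0.19² = 0.0324 + 0.0361 + 0.0256 + 0.0144 + 0.0256 + 0.0361 = 0.1702
B_III = 1 / 0.1702 = 5.8754
Σp_Iᵢ² = 0.37² + 0.02² + 0.23² + 0.31² + 0.02² + 0.05² = 0.1369 + 0.0004 + 0.0529 + 0.0961 + 0.0004 + 0.0025 = 0.2892
B_I = 1 / 0.2892 = 3.4578
Ranking by B (broadest → narrowest): morphospecies III (5.88) > morphospecies II (4.65) > morphospecies I (3.46) > morphospecies IV (1.79)

morphospecies III > morphospecies II > morphospecies I > morphospecies IV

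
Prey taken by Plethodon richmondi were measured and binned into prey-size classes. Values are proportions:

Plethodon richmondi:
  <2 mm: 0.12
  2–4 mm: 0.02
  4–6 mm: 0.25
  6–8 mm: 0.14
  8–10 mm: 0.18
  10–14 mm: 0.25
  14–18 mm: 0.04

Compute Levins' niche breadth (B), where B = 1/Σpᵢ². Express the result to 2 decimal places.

Σpᵢ² = 0.12² + 0.02² + 0.25² + 0.14² + 0.18² + 0.25² + 0.04² = 0.0144 + 0.0004 + 0.0625 + 0.0196 + 0.0324 + 0.0625 + 0.0016 = 0.1934
B = 1 / 0.1934 = 5.1706

5.17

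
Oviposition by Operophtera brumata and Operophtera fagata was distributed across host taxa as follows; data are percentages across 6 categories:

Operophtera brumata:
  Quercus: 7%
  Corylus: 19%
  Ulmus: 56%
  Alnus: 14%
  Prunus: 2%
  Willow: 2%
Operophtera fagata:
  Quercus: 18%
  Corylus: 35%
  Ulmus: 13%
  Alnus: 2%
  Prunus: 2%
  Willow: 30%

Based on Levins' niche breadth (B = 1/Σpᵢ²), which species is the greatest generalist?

Operophtera fagata

Convert percentages to proportions (divide by 100).
Σp_brumᵢ² = 0.07² + 0.19² + 0.56² + 0.14² + 0.02² + 0.02² = 0.0049 + 0.0361 + 0.3136 + 0.0196 + 0.0004 + 0.0004 = 0.3750
B_brum = 1 / 0.3750 = 2.6667
Σp_fagaᵢ² = 0.18² + 0.35² + 0.13² + 0.02² + 0.02² + 0.30² = 0.0324 + 0.1225 + 0.0169 + 0.0004 + 0.0004 + 0.0900 = 0.2626
B_faga = 1 / 0.2626 = 3.8081
Highest B → broadest niche (most generalist): Operophtera fagata (B = 3.81).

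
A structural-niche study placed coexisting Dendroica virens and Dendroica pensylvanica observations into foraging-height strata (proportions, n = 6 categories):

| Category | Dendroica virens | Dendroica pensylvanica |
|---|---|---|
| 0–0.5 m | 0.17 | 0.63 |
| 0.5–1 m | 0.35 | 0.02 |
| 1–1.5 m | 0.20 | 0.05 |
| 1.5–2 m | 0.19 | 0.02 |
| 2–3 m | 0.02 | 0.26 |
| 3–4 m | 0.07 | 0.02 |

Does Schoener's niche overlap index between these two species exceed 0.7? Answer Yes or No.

Σ|p₁ᵢ − p₂ᵢ| = 0.46 + 0.33 + 0.15 + 0.17 + 0.24 + 0.05 = 1.40
D = 1 − ½ × 1.40 = 1 − 0.700 = 0.3000
D = 0.3000 < 0.7 → No.

No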